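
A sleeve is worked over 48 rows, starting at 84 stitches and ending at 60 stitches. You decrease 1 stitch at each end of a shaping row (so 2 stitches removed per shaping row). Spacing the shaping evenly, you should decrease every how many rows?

Decrease every 4th row.

Stitches to remove: |60 − 84| = 24.
Shaping rows needed: 24 / 2 = 12.
48 rows / 12 = every 4 rows.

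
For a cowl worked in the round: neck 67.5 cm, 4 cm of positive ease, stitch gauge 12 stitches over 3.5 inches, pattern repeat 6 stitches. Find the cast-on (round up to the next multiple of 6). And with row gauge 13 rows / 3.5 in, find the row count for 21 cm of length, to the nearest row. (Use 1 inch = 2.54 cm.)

Cast on 102 stitches; work 31 rows.

Finished = 67.5 + 4 = 71.5 cm.
71.5 cm × 1/2.54 = 28.15 inches.
12/3.5 = 3.429 sts per in; 28.15 × 3.429 = 96.51 sts.
Next multiple of 6 → 102.
21 cm = 8.27 inches; × 3.714 = 30.71 → 31 rows.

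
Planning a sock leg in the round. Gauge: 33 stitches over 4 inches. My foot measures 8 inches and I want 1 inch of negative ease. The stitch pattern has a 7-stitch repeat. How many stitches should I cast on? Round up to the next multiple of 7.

CO 63 sts.

Finished = 8 − 1 = 7 inches.
33 / 4 = 8.25 sts/in.
7 × 8.25 = 57.75 sts.
Next multiple of 7: 63.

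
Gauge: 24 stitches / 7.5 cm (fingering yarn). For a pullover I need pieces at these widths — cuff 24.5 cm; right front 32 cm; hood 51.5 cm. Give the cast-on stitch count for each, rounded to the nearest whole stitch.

cuff 78; right front 102; hood 165.

Rate = 24/7.5 = 3.2 sts per cm.
cuff: 24.5 × 3.2 = 78.40 → 78.
right front: 32 × 3.2 = 102.40 → 102.
hood: 51.5 × 3.2 = 164.80 → 165.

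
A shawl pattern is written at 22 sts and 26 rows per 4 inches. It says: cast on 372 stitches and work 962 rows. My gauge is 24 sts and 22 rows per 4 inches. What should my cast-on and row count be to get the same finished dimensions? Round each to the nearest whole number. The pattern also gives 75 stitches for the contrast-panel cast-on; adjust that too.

Cast on 406 stitches; work 814 rows; contrast-panel cast-on 82 stitches.

Stitches: 372 × 24/22 = 405.82 → 406.
Rows: 962 × 22/26 = 814.00 → 814.
contrast-panel cast-on: 75 × 24/22 = 81.82 → 82.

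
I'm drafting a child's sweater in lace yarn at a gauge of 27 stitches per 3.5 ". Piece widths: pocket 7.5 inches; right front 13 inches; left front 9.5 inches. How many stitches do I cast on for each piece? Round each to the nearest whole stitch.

Rate = 27/3.5 = 7.714 sts per in.
pocket: 7.5 × 7.714 = 57.86 → 58.
right front: 13 × 7.714 = 100.29 → 100.
left front: 9.5 × 7.714 = 73.29 → 73.

pocket 58; right front 100; left front 73.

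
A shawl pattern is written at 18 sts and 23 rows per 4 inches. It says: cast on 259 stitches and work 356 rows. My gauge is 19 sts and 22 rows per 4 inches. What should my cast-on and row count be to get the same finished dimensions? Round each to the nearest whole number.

Stitches: 259 × 19/18 = 273.39 → 273.
Rows: 356 × 22/23 = 340.52 → 341.

Cast on 273 stitches; work 341 rows.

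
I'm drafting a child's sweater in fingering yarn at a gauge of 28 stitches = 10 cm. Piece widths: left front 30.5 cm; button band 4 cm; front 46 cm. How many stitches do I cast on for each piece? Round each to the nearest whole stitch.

Rate = 28/10 = 2.8 sts per cm.
left front: 30.5 × 2.8 = 85.40 → 85.
button band: 4 × 2.8 = 11.20 → 11.
front: 46 × 2.8 = 128.80 → 129.

left front 85; button band 11; front 129.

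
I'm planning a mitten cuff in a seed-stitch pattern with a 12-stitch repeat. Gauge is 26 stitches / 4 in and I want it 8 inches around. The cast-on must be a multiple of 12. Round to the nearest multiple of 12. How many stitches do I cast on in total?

CO 48 sts.

26 / 4 = 6.5 sts per inch.
8 × 6.5 = 52.00 sts.
Nearest multiple of 12: 48.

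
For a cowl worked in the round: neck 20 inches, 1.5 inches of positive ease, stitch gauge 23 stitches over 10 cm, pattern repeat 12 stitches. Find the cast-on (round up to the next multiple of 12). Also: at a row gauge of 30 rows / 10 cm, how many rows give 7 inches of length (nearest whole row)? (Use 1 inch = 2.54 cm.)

Finished = 20 + 1.5 = 21.5 inches.
21.5 inches × 2.54 = 54.61 cm.
23/10 = 2.3 sts per cm; 54.61 × 2.3 = 125.60 sts.
Next multiple of 12 → 132.
7 inches = 17.78 cm; × 3 = 53.34 → 53 rows.

Cast on 132 stitches; work 53 rows.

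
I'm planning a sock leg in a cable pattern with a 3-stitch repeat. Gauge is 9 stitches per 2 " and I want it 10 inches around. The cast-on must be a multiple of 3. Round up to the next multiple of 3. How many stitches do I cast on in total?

9 / 2 = 4.5 sts per inch.
10 × 4.5 = 45.00 sts.
Next multiple of 3: 45.

45 stitches.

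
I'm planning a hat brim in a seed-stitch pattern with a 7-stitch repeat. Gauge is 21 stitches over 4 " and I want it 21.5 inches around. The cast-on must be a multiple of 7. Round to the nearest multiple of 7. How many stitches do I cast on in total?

Cast on 112 stitches.

21 / 4 = 5.25 sts per inch.
21.5 × 5.25 = 112.88 sts.
Nearest multiple of 7: 112.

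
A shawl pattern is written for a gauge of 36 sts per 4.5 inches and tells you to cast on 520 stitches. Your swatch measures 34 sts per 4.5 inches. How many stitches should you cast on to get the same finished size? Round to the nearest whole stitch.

Cast on 491 stitches.

Scale factor = 34 / 36 = 0.944.
520 × 34 / 36 = 491.11 sts.
→ 491 sts.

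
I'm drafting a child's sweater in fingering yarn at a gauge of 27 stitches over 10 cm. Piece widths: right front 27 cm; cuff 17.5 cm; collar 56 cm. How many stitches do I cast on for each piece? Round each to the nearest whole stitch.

Rate = 27/10 = 2.7 sts per cm.
right front: 27 × 2.7 = 72.90 → 73.
cuff: 17.5 × 2.7 = 47.25 → 47.
collar: 56 × 2.7 = 151.20 → 151.

right front 73; cuff 47; collar 151.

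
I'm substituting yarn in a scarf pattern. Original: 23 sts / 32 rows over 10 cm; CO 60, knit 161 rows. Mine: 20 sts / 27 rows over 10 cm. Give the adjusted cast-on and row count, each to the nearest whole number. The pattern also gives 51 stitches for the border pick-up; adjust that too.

Cast on 52 stitches; work 136 rows; border pick-up 44 stitches.

Stitches: 60 × 20/23 = 52.17 → 52.
Rows: 161 × 27/32 = 135.84 → 136.
border pick-up: 51 × 20/23 = 44.35 → 44.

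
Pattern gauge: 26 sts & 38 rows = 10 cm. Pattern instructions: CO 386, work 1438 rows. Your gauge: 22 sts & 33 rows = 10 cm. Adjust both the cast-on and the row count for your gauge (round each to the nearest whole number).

Cast on 327 stitches; work 1249 rows.

Stitches: 386 × 22/26 = 326.62 → 327.
Rows: 1438 × 33/38 = 1248.79 → 1249.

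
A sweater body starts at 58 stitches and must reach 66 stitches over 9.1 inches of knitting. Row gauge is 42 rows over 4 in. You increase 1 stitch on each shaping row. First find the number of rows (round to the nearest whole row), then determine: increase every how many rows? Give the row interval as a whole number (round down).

Rows = 9.1 × 10.5 = 95.5 → 96 rows.
Stitches to add: 8 → 8 shaping rows (at 1 st each).
96 / 8 = 12.00 → every 12 rows.

Increase every 12th row.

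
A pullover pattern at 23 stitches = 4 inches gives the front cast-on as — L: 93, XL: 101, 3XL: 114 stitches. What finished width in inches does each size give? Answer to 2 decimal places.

L 16.17 inches; XL 17.57 inches; 3XL 19.83 inches.

23/4 = 5.75 sts per in.
L: 93 / 5.75 = 16.174 → 16.17 in.
XL: 101 / 5.75 = 17.565 → 17.57 in.
3XL: 114 / 5.75 = 19.826 → 19.83 in.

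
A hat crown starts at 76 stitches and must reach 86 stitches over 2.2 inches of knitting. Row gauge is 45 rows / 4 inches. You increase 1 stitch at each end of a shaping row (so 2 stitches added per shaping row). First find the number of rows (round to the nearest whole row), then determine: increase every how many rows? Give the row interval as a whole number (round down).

Rows = 2.2 × 11.25 = 24.8 → 25 rows.
Stitches to add: 10 → 5 shaping rows (at 2 st each).
25 / 5 = 5.00 → every 5 rows.

Increase every 5th row.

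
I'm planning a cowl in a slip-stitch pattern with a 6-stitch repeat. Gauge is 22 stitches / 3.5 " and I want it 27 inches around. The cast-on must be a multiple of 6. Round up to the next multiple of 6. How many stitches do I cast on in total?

174 stitches.

22 / 3.5 = 6.286 sts per inch.
27 × 6.286 = 169.71 sts.
Next multiple of 6: 174.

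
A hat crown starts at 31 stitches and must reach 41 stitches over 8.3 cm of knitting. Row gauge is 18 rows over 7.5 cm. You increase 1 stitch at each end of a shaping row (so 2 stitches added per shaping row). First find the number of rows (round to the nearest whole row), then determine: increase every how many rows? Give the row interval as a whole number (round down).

Increase every 4th row.

Rows = 8.3 × 2.4 = 19.9 → 20 rows.
Stitches to add: 10 → 5 shaping rows (at 2 st each).
20 / 5 = 4.00 → every 4 rows.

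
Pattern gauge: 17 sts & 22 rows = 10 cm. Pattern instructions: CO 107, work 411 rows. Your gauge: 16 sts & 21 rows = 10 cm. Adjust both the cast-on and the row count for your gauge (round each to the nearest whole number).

Cast on 101 stitches; work 392 rows.

Stitches: 107 × 16/17 = 100.71 → 101.
Rows: 411 × 21/22 = 392.32 → 392.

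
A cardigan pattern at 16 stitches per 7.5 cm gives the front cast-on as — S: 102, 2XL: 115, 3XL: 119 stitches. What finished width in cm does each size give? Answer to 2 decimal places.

S 47.81 cm; 2XL 53.91 cm; 3XL 55.78 cm.

16/7.5 = 2.133 sts per cm.
S: 102 / 2.133 = 47.812 → 47.81 cm.
2XL: 115 / 2.133 = 53.906 → 53.91 cm.
3XL: 119 / 2.133 = 55.781 → 55.78 cm.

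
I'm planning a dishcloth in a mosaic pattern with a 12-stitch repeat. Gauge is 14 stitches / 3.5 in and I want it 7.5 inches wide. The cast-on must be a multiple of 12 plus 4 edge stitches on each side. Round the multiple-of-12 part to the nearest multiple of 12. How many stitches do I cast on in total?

14 / 3.5 = 4 sts per inch.
7.5 × 4 = 30.00 sts.
Less 8 edge sts → 22.00 for the repeat.
Nearest multiple of 12: 24.
Add back 8 edge sts → 32.

CO 32 sts.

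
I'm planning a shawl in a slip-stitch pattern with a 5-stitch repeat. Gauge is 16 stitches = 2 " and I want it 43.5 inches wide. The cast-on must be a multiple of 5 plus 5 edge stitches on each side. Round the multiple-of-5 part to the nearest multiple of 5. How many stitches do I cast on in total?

16 / 2 = 8 sts per inch.
43.5 × 8 = 348.00 sts.
Less 10 edge sts → 338.00 for the repeat.
Nearest multiple of 5: 340.
Add back 10 edge sts → 350.

Cast on 350 stitches.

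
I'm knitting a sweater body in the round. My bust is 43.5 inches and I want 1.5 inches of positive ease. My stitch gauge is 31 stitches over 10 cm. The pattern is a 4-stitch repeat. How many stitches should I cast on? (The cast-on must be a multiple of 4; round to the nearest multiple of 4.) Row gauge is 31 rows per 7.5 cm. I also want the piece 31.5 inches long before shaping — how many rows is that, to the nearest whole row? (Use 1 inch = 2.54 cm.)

Finished = 43.5 + 1.5 = 45 inches.
45 inches × 2.54 = 114.30 cm.
31/10 = 3.1 sts per cm; 114.30 × 3.1 = 354.33 sts.
Nearest multiple of 4 → 356.
31.5 inches = 80.01 cm; × 4.133 = 330.71 → 331 rows.

Cast on 356 stitches; work 331 rows.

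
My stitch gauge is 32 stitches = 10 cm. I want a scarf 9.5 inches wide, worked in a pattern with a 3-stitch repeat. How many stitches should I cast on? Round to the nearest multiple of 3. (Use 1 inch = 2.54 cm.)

78 stitches.

9.5 in = 9.5 × 2.54 = 24.13 cm.
32 / 10 = 3.2 sts/cm.
24.13 × 3.2 = 77.22 sts.
→ 78.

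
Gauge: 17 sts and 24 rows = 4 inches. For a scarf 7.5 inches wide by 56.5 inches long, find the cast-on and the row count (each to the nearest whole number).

Stitch gauge = 17/4 = 4.25 sts/in; 7.5 × 4.25 = 31.88 → 32 sts.
Row gauge = 24/4 = 6 rows/in; 56.5 × 6 = 339.00 → 339 rows.

Cast on 32 stitches and work 339 rows.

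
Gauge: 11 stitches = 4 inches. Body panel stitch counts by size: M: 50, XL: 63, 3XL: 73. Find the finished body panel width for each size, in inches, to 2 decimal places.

M 18.18 inches; XL 22.91 inches; 3XL 26.55 inches.

11/4 = 2.75 sts per in.
M: 50 / 2.75 = 18.182 → 18.18 in.
XL: 63 / 2.75 = 22.909 → 22.91 in.
3XL: 73 / 2.75 = 26.545 → 26.55 in.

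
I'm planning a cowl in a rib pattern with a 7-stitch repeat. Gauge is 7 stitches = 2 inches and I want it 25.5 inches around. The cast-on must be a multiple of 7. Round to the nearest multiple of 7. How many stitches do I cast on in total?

91 stitches.

7 / 2 = 3.5 sts per inch.
25.5 × 3.5 = 89.25 sts.
Nearest multiple of 7: 91.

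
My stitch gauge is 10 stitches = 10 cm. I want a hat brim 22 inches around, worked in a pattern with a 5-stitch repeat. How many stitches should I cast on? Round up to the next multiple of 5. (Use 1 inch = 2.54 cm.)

22 in = 22 × 2.54 = 55.88 cm.
10 / 10 = 1 sts/cm.
55.88 × 1 = 55.88 sts.
→ 60.

CO 60 sts.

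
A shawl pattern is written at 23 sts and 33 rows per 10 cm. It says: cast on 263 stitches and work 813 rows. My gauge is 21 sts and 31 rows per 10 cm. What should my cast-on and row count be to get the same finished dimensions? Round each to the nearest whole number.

Stitches: 263 × 21/23 = 240.13 → 240.
Rows: 813 × 31/33 = 763.73 → 764.

Cast on 240 stitches; work 764 rows.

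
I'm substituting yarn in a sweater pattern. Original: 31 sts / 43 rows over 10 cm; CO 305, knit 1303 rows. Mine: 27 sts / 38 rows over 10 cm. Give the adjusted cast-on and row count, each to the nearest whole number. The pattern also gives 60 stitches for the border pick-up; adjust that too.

Cast on 266 stitches; work 1151 rows; border pick-up 52 stitches.

Stitches: 305 × 27/31 = 265.65 → 266.
Rows: 1303 × 38/43 = 1151.49 → 1151.
border pick-up: 60 × 27/31 = 52.26 → 52.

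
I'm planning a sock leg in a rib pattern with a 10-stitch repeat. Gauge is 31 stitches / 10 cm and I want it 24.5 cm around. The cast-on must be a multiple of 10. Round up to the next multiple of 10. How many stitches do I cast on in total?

31 / 10 = 3.1 sts per cm.
24.5 × 3.1 = 75.95 sts.
Next multiple of 10: 80.

Cast on 80 stitches.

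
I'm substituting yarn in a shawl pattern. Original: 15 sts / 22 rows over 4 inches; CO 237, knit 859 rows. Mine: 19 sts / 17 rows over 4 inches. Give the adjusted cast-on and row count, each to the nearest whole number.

Stitches: 237 × 19/15 = 300.20 → 300.
Rows: 859 × 17/22 = 663.77 → 664.

Cast on 300 stitches; work 664 rows.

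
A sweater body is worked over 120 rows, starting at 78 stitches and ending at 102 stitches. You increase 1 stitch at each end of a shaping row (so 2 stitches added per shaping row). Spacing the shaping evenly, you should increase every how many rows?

Increase every 10th row.

Stitches to add: |102 − 78| = 24.
Shaping rows needed: 24 / 2 = 12.
120 rows / 12 = every 10 rows.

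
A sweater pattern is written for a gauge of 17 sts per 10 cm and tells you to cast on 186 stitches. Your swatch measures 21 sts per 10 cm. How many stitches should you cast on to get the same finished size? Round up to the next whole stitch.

CO 230 sts.

Scale factor = 21 / 17 = 1.235.
186 × 21 / 17 = 229.76 sts.
→ 230 sts.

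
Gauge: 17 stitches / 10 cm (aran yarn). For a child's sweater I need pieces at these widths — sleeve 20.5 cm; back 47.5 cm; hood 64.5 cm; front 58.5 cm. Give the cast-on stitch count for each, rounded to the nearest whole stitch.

sleeve 35; back 81; hood 110; front 99.

Rate = 17/10 = 1.7 sts per cm.
sleeve: 20.5 × 1.7 = 34.85 → 35.
back: 47.5 × 1.7 = 80.75 → 81.
hood: 64.5 × 1.7 = 109.65 → 110.
front: 58.5 × 1.7 = 99.45 → 99.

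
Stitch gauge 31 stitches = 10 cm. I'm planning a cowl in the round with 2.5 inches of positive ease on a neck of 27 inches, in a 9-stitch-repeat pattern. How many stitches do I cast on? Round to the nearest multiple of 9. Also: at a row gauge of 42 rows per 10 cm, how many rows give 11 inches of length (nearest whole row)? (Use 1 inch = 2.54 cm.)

Cast on 234 stitches; work 117 rows.

Finished = 27 + 2.5 = 29.5 inches.
29.5 inches × 2.54 = 74.93 cm.
31/10 = 3.1 sts per cm; 74.93 × 3.1 = 232.28 sts.
Nearest multiple of 9 → 234.
11 inches = 27.94 cm; × 4.2 = 117.35 → 117 rows.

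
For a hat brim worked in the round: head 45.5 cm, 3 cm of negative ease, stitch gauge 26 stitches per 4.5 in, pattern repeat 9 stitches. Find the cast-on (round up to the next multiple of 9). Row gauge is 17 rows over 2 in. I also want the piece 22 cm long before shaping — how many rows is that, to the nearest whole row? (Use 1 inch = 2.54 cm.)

Finished = 45.5 − 3 = 42.5 cm.
42.5 cm × 1/2.54 = 16.73 inches.
26/4.5 = 5.778 sts per in; 16.73 × 5.778 = 96.68 sts.
Next multiple of 9 → 99.
22 cm = 8.66 inches; × 8.5 = 73.62 → 74 rows.

Cast on 99 stitches; work 74 rows.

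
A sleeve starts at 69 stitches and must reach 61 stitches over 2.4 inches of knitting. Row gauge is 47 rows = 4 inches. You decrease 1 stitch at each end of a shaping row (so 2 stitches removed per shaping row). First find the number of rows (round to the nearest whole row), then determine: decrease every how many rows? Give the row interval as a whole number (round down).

Rows = 2.4 × 11.75 = 28.2 → 28 rows.
Stitches to remove: 8 → 4 shaping rows (at 2 st each).
28 / 4 = 7.00 → every 7 rows.

Decrease every 7th row.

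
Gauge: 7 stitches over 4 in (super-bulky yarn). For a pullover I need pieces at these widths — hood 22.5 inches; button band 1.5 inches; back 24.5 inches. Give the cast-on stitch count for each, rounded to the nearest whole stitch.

hood 39; button band 3; back 43.

Rate = 7/4 = 1.75 sts per in.
hood: 22.5 × 1.75 = 39.38 → 39.
button band: 1.5 × 1.75 = 2.62 → 3.
back: 24.5 × 1.75 = 42.88 → 43.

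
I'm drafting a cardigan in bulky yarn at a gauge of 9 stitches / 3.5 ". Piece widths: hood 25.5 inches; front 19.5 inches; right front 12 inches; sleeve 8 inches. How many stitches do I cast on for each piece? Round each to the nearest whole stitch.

Rate = 9/3.5 = 2.571 sts per in.
hood: 25.5 × 2.571 = 65.57 → 66.
front: 19.5 × 2.571 = 50.14 → 50.
right front: 12 × 2.571 = 30.86 → 31.
sleeve: 8 × 2.571 = 20.57 → 21.

hood 66; front 50; right front 31; sleeve 21.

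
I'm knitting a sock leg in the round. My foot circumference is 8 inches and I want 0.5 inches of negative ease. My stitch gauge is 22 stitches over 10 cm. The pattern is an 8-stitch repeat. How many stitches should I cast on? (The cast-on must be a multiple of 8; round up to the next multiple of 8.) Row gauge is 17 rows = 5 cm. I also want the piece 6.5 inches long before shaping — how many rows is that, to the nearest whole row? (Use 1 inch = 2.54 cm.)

Cast on 48 stitches; work 56 rows.

Finished = 8 − 0.5 = 7.5 inches.
7.5 inches × 2.54 = 19.05 cm.
22/10 = 2.2 sts per cm; 19.05 × 2.2 = 41.91 sts.
Next multiple of 8 → 48.
6.5 inches = 16.51 cm; × 3.4 = 56.13 → 56 rows.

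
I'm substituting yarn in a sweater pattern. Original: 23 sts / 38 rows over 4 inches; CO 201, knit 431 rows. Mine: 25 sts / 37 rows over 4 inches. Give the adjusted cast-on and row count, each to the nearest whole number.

Cast on 218 stitches; work 420 rows.

Stitches: 201 × 25/23 = 218.48 → 218.
Rows: 431 × 37/38 = 419.66 → 420.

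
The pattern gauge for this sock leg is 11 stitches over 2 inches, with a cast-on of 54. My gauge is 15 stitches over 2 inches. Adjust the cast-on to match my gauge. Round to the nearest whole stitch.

Scale factor = 15 / 11 = 1.364.
54 × 15 / 11 = 73.64 sts.
→ 74 sts.

74 stitches.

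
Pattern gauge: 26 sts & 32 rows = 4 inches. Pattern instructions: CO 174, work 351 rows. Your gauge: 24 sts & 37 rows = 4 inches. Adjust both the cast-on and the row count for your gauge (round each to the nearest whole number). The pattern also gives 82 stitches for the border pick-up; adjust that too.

Cast on 161 stitches; work 406 rows; border pick-up 76 stitches.

Stitches: 174 × 24/26 = 160.62 → 161.
Rows: 351 × 37/32 = 405.84 → 406.
border pick-up: 82 × 24/26 = 75.69 → 76.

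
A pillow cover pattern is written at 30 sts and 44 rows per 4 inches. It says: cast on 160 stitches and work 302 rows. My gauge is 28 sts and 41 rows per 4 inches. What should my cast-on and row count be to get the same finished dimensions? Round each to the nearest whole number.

Stitches: 160 × 28/30 = 149.33 → 149.
Rows: 302 × 41/44 = 281.41 → 281.

Cast on 149 stitches; work 281 rows.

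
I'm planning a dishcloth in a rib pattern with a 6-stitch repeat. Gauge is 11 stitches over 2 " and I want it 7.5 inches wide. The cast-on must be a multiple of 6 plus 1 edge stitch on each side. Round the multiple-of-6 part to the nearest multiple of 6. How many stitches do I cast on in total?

11 / 2 = 5.5 sts per inch.
7.5 × 5.5 = 41.25 sts.
Less 2 edge sts → 39.25 for the repeat.
Nearest multiple of 6: 42.
Add back 2 edge sts → 44.

CO 44 sts.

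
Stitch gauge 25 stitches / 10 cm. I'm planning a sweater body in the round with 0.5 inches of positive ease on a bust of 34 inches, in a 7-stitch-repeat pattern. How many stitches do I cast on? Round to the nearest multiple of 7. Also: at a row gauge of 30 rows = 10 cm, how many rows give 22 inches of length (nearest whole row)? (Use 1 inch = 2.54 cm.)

Finished = 34 + 0.5 = 34.5 inches.
34.5 inches × 2.54 = 87.63 cm.
25/10 = 2.5 sts per cm; 87.63 × 2.5 = 219.07 sts.
Nearest multiple of 7 → 217.
22 inches = 55.88 cm; × 3 = 167.64 → 168 rows.

Cast on 217 stitches; work 168 rows.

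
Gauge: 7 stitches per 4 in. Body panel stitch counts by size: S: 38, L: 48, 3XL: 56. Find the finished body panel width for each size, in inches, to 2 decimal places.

S 21.71 inches; L 27.43 inches; 3XL 32.00 inches.

7/4 = 1.75 sts per in.
S: 38 / 1.75 = 21.714 → 21.71 in.
L: 48 / 1.75 = 27.429 → 27.43 in.
3XL: 56 / 1.75 = 32.000 → 32.00 in.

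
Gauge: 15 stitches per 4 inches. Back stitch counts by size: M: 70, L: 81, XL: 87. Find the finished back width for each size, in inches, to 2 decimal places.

M 18.67 inches; L 21.60 inches; XL 23.20 inches.

15/4 = 3.75 sts per in.
M: 70 / 3.75 = 18.667 → 18.67 in.
L: 81 / 3.75 = 21.600 → 21.60 in.
XL: 87 / 3.75 = 23.200 → 23.20 in.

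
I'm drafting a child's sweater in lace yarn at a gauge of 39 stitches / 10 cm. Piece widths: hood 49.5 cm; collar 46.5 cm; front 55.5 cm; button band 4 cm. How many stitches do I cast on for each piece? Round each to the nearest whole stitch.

Rate = 39/10 = 3.9 sts per cm.
hood: 49.5 × 3.9 = 193.05 → 193.
collar: 46.5 × 3.9 = 181.35 → 181.
front: 55.5 × 3.9 = 216.45 → 216.
button band: 4 × 3.9 = 15.60 → 16.

hood 193; collar 181; front 216; button band 16.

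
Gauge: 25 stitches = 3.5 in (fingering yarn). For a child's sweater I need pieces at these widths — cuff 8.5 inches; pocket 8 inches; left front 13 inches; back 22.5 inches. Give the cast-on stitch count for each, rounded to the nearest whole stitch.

cuff 61; pocket 57; left front 93; back 161.

Rate = 25/3.5 = 7.143 sts per in.
cuff: 8.5 × 7.143 = 60.71 → 61.
pocket: 8 × 7.143 = 57.14 → 57.
left front: 13 × 7.143 = 92.86 → 93.
back: 22.5 × 7.143 = 160.71 → 161.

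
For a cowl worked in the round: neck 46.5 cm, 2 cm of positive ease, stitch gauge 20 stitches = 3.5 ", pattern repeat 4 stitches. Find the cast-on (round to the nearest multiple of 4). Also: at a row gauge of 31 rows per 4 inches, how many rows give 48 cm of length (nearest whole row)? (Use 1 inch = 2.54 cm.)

Finished = 46.5 + 2 = 48.5 cm.
48.5 cm × 1/2.54 = 19.09 inches.
20/3.5 = 5.714 sts per in; 19.09 × 5.714 = 109.11 sts.
Nearest multiple of 4 → 108.
48 cm = 18.90 inches; × 7.75 = 146.46 → 146 rows.

Cast on 108 stitches; work 146 rows.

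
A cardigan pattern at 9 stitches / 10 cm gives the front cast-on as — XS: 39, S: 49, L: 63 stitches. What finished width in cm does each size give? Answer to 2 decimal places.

XS 43.33 cm; S 54.44 cm; L 70.00 cm.

9/10 = 0.9 sts per cm.
XS: 39 / 0.9 = 43.333 → 43.33 cm.
S: 49 / 0.9 = 54.444 → 54.44 cm.
L: 63 / 0.9 = 70.000 → 70.00 cm.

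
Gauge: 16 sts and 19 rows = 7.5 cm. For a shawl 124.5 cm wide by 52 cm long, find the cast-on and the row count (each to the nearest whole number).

Stitch gauge = 16/7.5 = 2.133 sts/cm; 124.5 × 2.133 = 265.60 → 266 sts.
Row gauge = 19/7.5 = 2.533 rows/cm; 52 × 2.533 = 131.73 → 132 rows.

Cast on 266 stitches and work 132 rows.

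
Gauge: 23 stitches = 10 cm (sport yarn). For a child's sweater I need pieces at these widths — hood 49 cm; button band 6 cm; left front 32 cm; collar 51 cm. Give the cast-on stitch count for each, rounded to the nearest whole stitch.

Rate = 23/10 = 2.3 sts per cm.
hood: 49 × 2.3 = 112.70 → 113.
button band: 6 × 2.3 = 13.80 → 14.
left front: 32 × 2.3 = 73.60 → 74.
collar: 51 × 2.3 = 117.30 → 117.

hood 113; button band 14; left front 74; collar 117.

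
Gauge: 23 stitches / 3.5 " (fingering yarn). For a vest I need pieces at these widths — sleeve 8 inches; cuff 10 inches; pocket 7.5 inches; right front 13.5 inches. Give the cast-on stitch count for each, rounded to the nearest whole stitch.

Rate = 23/3.5 = 6.571 sts per in.
sleeve: 8 × 6.571 = 52.57 → 53.
cuff: 10 × 6.571 = 65.71 → 66.
pocket: 7.5 × 6.571 = 49.29 → 49.
right front: 13.5 × 6.571 = 88.71 → 89.

sleeve 53; cuff 66; pocket 49; right front 89.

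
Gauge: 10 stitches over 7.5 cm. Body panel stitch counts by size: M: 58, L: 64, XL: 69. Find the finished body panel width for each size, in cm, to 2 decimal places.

M 43.50 cm; L 48.00 cm; XL 51.75 cm.

10/7.5 = 1.333 sts per cm.
M: 58 / 1.333 = 43.500 → 43.50 cm.
L: 64 / 1.333 = 48.000 → 48.00 cm.
XL: 69 / 1.333 = 51.750 → 51.75 cm.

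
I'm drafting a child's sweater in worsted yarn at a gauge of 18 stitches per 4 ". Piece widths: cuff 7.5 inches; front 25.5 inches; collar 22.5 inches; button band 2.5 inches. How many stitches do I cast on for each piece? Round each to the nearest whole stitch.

Rate = 18/4 = 4.5 sts per in.
cuff: 7.5 × 4.5 = 33.75 → 34.
front: 25.5 × 4.5 = 114.75 → 115.
collar: 22.5 × 4.5 = 101.25 → 101.
button band: 2.5 × 4.5 = 11.25 → 11.

cuff 34; front 115; collar 101; button band 11.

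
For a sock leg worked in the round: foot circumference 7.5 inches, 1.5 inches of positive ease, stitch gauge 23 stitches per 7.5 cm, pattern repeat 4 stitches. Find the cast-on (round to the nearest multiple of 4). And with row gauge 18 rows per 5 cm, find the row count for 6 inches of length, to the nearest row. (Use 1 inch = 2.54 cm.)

Finished = 7.5 + 1.5 = 9 inches.
9 inches × 2.54 = 22.86 cm.
23/7.5 = 3.067 sts per cm; 22.86 × 3.067 = 70.10 sts.
Nearest multiple of 4 → 72.
6 inches = 15.24 cm; × 3.6 = 54.86 → 55 rows.

Cast on 72 stitches; work 55 rows.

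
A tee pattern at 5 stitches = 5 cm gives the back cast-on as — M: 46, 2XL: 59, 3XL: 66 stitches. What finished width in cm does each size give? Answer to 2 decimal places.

M 46.00 cm; 2XL 59.00 cm; 3XL 66.00 cm.

5/5 = 1 sts per cm.
M: 46 / 1 = 46.000 → 46.00 cm.
2XL: 59 / 1 = 59.000 → 59.00 cm.
3XL: 66 / 1 = 66.000 → 66.00 cm.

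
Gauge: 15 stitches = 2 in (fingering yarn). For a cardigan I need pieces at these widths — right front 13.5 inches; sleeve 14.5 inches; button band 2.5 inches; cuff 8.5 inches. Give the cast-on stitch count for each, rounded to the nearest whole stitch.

Rate = 15/2 = 7.5 sts per in.
right front: 13.5 × 7.5 = 101.25 → 101.
sleeve: 14.5 × 7.5 = 108.75 → 109.
button band: 2.5 × 7.5 = 18.75 → 19.
cuff: 8.5 × 7.5 = 63.75 → 64.

right front 101; sleeve 109; button band 19; cuff 64.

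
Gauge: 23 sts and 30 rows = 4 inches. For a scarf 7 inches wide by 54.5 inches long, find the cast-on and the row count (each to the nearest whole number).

Stitch gauge = 23/4 = 5.75 sts/in; 7 × 5.75 = 40.25 → 40 sts.
Row gauge = 30/4 = 7.5 rows/in; 54.5 × 7.5 = 408.75 → 409 rows.

Cast on 40 stitches and work 409 rows.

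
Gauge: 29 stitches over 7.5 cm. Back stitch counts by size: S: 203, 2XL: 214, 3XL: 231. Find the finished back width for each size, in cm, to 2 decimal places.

S 52.50 cm; 2XL 55.34 cm; 3XL 59.74 cm.

29/7.5 = 3.867 sts per cm.
S: 203 / 3.867 = 52.500 → 52.50 cm.
2XL: 214 / 3.867 = 55.345 → 55.34 cm.
3XL: 231 / 3.867 = 59.741 → 59.74 cm.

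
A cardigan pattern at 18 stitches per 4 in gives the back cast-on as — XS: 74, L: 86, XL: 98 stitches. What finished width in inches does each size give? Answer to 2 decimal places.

18/4 = 4.5 sts per in.
XS: 74 / 4.5 = 16.444 → 16.44 in.
L: 86 / 4.5 = 19.111 → 19.11 in.
XL: 98 / 4.5 = 21.778 → 21.78 in.

XS 16.44 inches; L 19.11 inches; XL 21.78 inches.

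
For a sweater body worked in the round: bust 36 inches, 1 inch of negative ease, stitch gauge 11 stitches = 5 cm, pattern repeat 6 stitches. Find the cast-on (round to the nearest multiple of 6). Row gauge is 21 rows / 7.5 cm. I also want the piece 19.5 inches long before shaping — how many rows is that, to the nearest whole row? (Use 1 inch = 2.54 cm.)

Cast on 198 stitches; work 139 rows.

Finished = 36 − 1 = 35 inches.
35 inches × 2.54 = 88.90 cm.
11/5 = 2.2 sts per cm; 88.90 × 2.2 = 195.58 sts.
Nearest multiple of 6 → 198.
19.5 inches = 49.53 cm; × 2.8 = 138.68 → 139 rows.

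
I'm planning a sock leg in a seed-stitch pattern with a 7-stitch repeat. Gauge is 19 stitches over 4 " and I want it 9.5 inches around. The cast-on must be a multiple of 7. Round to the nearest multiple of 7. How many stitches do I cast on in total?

Cast on 42 stitches.

19 / 4 = 4.75 sts per inch.
9.5 × 4.75 = 45.12 sts.
Nearest multiple of 7: 42.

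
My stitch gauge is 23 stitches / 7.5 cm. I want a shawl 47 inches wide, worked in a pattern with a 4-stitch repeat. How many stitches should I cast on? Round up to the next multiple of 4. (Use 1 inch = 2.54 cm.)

47 in = 47 × 2.54 = 119.38 cm.
23 / 7.5 = 3.067 sts/cm.
119.38 × 3.067 = 366.10 sts.
→ 368.

368 stitches.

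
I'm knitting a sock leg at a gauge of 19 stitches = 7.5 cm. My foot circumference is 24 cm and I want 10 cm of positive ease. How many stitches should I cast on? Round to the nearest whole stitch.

Finished = 24 + 10 = 34 cm.
19 / 7.5 = 2.533 sts per cm.
34.00 × 2.533 = 86.13 sts.
→ 86 sts.

CO 86 sts.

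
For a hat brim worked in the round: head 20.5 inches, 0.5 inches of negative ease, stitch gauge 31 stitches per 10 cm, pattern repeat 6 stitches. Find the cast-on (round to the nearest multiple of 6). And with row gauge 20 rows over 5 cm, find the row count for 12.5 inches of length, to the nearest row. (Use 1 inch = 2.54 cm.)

Cast on 156 stitches; work 127 rows.

Finished = 20.5 − 0.5 = 20 inches.
20 inches × 2.54 = 50.80 cm.
31/10 = 3.1 sts per cm; 50.80 × 3.1 = 157.48 sts.
Nearest multiple of 6 → 156.
12.5 inches = 31.75 cm; × 4 = 127.00 → 127 rows.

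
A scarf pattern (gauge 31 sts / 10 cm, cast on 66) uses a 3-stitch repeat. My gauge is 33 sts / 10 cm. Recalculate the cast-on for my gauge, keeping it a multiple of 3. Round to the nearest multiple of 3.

66 × 33 / 31 = 70.26.
Nearest multiple of 3: 69.

Cast on 69 stitches.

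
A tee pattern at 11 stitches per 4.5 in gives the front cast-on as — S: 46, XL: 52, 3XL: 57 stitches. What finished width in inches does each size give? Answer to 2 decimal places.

11/4.5 = 2.444 sts per in.
S: 46 / 2.444 = 18.818 → 18.82 in.
XL: 52 / 2.444 = 21.273 → 21.27 in.
3XL: 57 / 2.444 = 23.318 → 23.32 in.

S 18.82 inches; XL 21.27 inches; 3XL 23.32 inches.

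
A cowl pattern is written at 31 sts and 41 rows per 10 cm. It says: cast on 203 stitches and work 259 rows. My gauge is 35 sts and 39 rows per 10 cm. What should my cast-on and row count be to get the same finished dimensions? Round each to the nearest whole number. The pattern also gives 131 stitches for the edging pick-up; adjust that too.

Stitches: 203 × 35/31 = 229.19 → 229.
Rows: 259 × 39/41 = 246.37 → 246.
edging pick-up: 131 × 35/31 = 147.90 → 148.

Cast on 229 stitches; work 246 rows; edging pick-up 148 stitches.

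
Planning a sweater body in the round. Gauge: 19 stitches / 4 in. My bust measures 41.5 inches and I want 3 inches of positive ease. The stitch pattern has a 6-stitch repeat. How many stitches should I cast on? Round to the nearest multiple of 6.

210 stitches.

Finished = 41.5 + 3 = 44.5 inches.
19 / 4 = 4.75 sts/in.
44.5 × 4.75 = 211.38 sts.
Nearest multiple of 6: 210.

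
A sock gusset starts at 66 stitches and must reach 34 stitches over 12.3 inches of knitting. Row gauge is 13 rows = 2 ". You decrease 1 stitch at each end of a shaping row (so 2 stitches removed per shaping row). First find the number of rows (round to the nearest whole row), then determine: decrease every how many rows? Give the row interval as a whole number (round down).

Rows = 12.3 × 6.5 = 80.0 → 80 rows.
Stitches to remove: 32 → 16 shaping rows (at 2 st each).
80 / 16 = 5.00 → every 5 rows.

Decrease every 5th row.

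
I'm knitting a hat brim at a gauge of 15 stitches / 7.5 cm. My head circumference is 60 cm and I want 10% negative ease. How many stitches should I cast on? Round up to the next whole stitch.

Finished = 60 × 0.90 = 54.00 cm.
15 / 7.5 = 2 sts per cm.
54.00 × 2 = 108.00 sts.

Cast on 108 stitches.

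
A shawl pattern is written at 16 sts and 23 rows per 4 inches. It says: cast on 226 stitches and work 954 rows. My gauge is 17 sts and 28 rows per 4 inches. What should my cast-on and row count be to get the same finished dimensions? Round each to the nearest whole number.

Stitches: 226 × 17/16 = 240.12 → 240.
Rows: 954 × 28/23 = 1161.39 → 1161.

Cast on 240 stitches; work 1161 rows.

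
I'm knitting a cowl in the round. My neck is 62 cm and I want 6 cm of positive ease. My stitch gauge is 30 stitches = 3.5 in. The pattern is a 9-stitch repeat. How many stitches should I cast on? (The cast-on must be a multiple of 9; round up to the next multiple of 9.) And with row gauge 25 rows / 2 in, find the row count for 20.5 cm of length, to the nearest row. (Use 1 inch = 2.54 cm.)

Finished = 62 + 6 = 68 cm.
68 cm × 1/2.54 = 26.77 inches.
30/3.5 = 8.571 sts per in; 26.77 × 8.571 = 229.47 sts.
Next multiple of 9 → 234.
20.5 cm = 8.07 inches; × 12.5 = 100.89 → 101 rows.

Cast on 234 stitches; work 101 rows.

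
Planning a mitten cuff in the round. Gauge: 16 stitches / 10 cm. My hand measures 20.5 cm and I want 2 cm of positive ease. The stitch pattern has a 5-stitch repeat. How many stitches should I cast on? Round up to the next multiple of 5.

Cast on 40 stitches.

Finished = 20.5 + 2 = 22.5 cm.
16 / 10 = 1.6 sts/cm.
22.5 × 1.6 = 36.00 sts.
Next multiple of 5: 40.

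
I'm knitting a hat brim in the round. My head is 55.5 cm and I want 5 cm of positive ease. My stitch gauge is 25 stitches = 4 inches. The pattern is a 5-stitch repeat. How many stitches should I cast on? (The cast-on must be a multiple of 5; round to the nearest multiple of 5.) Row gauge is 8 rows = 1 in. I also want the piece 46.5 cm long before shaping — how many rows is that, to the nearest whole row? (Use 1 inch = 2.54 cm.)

Cast on 150 stitches; work 146 rows.

Finished = 55.5 + 5 = 60.5 cm.
60.5 cm × 1/2.54 = 23.82 inches.
25/4 = 6.25 sts per in; 23.82 × 6.25 = 148.87 sts.
Nearest multiple of 5 → 150.
46.5 cm = 18.31 inches; × 8 = 146.46 → 146 rows.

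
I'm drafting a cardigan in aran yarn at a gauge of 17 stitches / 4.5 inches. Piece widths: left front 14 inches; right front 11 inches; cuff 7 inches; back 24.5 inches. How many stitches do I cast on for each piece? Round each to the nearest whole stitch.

left front 53; right front 42; cuff 26; back 93.

Rate = 17/4.5 = 3.778 sts per in.
left front: 14 × 3.778 = 52.89 → 53.
right front: 11 × 3.778 = 41.56 → 42.
cuff: 7 × 3.778 = 26.44 → 26.
back: 24.5 × 3.778 = 92.56 → 93.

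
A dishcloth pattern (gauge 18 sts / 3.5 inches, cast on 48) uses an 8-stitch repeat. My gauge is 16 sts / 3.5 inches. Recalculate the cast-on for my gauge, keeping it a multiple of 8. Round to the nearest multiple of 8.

48 × 16 / 18 = 42.67.
Nearest multiple of 8: 40.

CO 40 sts.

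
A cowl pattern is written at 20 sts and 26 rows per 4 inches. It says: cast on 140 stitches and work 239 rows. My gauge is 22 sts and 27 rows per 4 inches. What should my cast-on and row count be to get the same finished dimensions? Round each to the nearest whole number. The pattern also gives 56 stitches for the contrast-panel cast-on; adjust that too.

Stitches: 140 × 22/20 = 154.00 → 154.
Rows: 239 × 27/26 = 248.19 → 248.
contrast-panel cast-on: 56 × 22/20 = 61.60 → 62.

Cast on 154 stitches; work 248 rows; contrast-panel cast-on 62 stitches.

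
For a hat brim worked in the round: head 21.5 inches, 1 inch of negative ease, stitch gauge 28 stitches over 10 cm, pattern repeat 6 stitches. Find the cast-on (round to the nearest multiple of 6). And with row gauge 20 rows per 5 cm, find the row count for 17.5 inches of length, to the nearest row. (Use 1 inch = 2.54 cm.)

Finished = 21.5 − 1 = 20.5 inches.
20.5 inches × 2.54 = 52.07 cm.
28/10 = 2.8 sts per cm; 52.07 × 2.8 = 145.80 sts.
Nearest multiple of 6 → 144.
17.5 inches = 44.45 cm; × 4 = 177.80 → 178 rows.

Cast on 144 stitches; work 178 rows.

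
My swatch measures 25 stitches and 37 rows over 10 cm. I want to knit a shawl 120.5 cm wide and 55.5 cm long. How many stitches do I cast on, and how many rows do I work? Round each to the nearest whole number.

Cast on 301 stitches and work 205 rows.

Stitch gauge = 25/10 = 2.5 sts/cm; 120.5 × 2.5 = 301.25 → 301 sts.
Row gauge = 37/10 = 3.7 rows/cm; 55.5 × 3.7 = 205.35 → 205 rows.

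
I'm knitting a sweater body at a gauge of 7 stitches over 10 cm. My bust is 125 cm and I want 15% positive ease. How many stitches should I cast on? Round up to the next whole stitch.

101 stitches.

Finished = 125 × 1.15 = 143.75 cm.
7 / 10 = 0.7 sts per cm.
143.75 × 0.7 = 100.62 sts.
→ 101 sts.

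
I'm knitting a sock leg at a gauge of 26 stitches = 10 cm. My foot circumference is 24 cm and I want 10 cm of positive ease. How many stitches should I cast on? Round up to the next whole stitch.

Finished = 24 + 10 = 34 cm.
26 / 10 = 2.6 sts per cm.
34.00 × 2.6 = 88.40 sts.
→ 89 sts.

CO 89 sts.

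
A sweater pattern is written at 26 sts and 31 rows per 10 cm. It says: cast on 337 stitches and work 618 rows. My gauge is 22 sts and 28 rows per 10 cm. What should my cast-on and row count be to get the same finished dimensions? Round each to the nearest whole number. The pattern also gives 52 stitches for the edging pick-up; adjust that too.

Stitches: 337 × 22/26 = 285.15 → 285.
Rows: 618 × 28/31 = 558.19 → 558.
edging pick-up: 52 × 22/26 = 44.00 → 44.

Cast on 285 stitches; work 558 rows; edging pick-up 44 stitches.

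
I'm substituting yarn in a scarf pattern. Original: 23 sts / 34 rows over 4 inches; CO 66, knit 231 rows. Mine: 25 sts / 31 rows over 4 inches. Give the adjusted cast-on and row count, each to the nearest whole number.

Cast on 72 stitches; work 211 rows.

Stitches: 66 × 25/23 = 71.74 → 72.
Rows: 231 × 31/34 = 210.62 → 211.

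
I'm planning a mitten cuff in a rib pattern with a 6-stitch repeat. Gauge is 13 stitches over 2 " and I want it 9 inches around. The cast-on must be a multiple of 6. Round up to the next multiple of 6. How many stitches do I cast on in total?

13 / 2 = 6.5 sts per inch.
9 × 6.5 = 58.50 sts.
Next multiple of 6: 60.

60 stitches.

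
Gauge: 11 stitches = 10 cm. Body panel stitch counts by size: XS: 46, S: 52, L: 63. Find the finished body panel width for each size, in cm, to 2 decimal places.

XS 41.82 cm; S 47.27 cm; L 57.27 cm.

11/10 = 1.1 sts per cm.
XS: 46 / 1.1 = 41.818 → 41.82 cm.
S: 52 / 1.1 = 47.273 → 47.27 cm.
L: 63 / 1.1 = 57.273 → 57.27 cm.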